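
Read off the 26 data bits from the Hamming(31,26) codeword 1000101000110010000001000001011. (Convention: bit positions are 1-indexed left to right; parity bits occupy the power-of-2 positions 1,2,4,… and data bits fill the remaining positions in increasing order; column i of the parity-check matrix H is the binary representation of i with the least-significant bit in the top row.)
Parity bits occupy power-of-2 positions; data bits are at positions {3,5,6,7,9,10,11,12,13,14,15,17,18,19,20,21,22,23,24,25,26,27,28,29,30,31} (1-indexed).
Extract: c[3]=0 c[5]=1 c[6]=0 c[7]=1 c[9]=0 c[10]=0 c[11]=1 c[12]=1 c[13]=0 c[14]=0 c[15]=1 c[17]=0 c[18]=0 c[19]=0 c[20]=0 c[21]=0 c[22]=1 c[23]=0 c[24]=0 c[25]=0 c[26]=0 c[27]=0 c[28]=1 c[29]=0 c[30]=1 c[31]=1
Data = 01010011001000001000001011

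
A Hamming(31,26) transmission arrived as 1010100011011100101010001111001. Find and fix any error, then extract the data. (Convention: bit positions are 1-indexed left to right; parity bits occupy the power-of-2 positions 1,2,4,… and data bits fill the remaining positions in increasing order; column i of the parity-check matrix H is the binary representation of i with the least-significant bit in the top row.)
Syndrome s = H · r^T (mod 2), r = 1010100011011100101010001111001:
  s[0] = (1010101010101010101010101010101)·(1010100011011100101010001111001) mod 2 = 1+0+1+0+1+0+0+0+1+0+0+0+1+0+0+0+1+0+1+0+1+0+0+0+1+0+1+0+0+0+1 mod 2 = 1
  s[1] = (0110011001100110011001100110011)·(1010100011011100101010001111001) mod 2 = 0+0+1+0+0+0+0+0+0+1+0+0+0+1+0+0+0+0+1+0+0+0+0+0+0+1+1+0+0+0+1 mod 2 = 1
  s[2] = (0001111000011110000111100001111)·(1010100011011100101010001111001) mod 2 = 0+0+0+0+1+0+0+0+0+0+0+1+1+1+0+0+0+0+0+0+1+0+0+0+0+0+0+1+0+0+1 mod 2 = 1
  s[3] = (0000000111111110000000011111111)·(1010100011011100101010001111001) mod 2 = 0+0+0+0+0+0+0+0+1+1+0+1+1+1+0+0+0+0+0+0+0+0+0+0+1+1+1+1+0+0+1 mod 2 = 0
  s[4] = (0000000000000001111111111111111)·(1010100011011100101010001111001) mod 2 = 0+0+0+0+0+0+0+0+0+0+0+0+0+0+0+0+1+0+1+0+1+0+0+0+1+1+1+1+0+0+1 mod 2 = 0
Syndrome = 11100
Column 7 of H equals this syndrome → error at bit 7 (1-indexed).
Flip bit 7: 1010100011011100101010001111001 → 1010101011011100101010001111001
Extract data bits at positions {3,5,6,7,9,10,11,12,13,14,15,17,18,19,20,21,22,23,24,25,26,27,28,29,30,31}: 11011101110101010001111001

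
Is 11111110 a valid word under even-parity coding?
Sum of all bits: 1+1+1+1+1+1+1+0 = 7; 7 mod 2 = 1. Result is 1 → parity error detected.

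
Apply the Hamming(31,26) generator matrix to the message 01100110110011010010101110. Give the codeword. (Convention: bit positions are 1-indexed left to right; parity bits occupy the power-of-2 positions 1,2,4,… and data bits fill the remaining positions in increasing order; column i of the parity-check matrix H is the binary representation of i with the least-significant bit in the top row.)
Codeword c = d · G (mod 2), d = 01100110110011010010101110:
  c[0] = d·G[:,0] = (01100110110011010010101110)·(11011010101101010101010101) mod 2 = 0+1+0+0+0+0+1+0+1+0+0+0+0+1+0+1+0+0+0+0+0+0+0+1+0+0 mod 2 = 0
  c[1] = d·G[:,1] = (01100110110011010010101110)·(10110110011011001100110011) mod 2 = 0+0+1+0+0+1+1+0+0+1+0+0+1+1+0+0+0+0+0+0+1+0+0+0+1+0 mod 2 = 0
  c[2] = d·G[:,2] = (01100110110011010010101110)·(10000000000000000000000000) mod 2 = 0+0+0+0+0+0+0+0+0+0+0+0+0+0+0+0+0+0+0+0+0+0+0+0+0+0 mod 2 = 0
  c[3] = d·G[:,3] = (01100110110011010010101110)·(01110001111000111100001111) mod 2 = 0+1+1+0+0+0+0+0+1+1+0+0+0+0+0+1+0+0+0+0+0+0+1+1+1+0 mod 2 = 0
  c[4] = d·G[:,4] = (01100110110011010010101110)·(01000000000000000000000000) mod 2 = 0+1+0+0+0+0+0+0+0+0+0+0+0+0+0+0+0+0+0+0+0+0+0+0+0+0 mod 2 = 1
  c[5] = d·G[:,5] = (01100110110011010010101110)·(00100000000000000000000000) mod 2 = 0+0+1+0+0+0+0+0+0+0+0+0+0+0+0+0+0+0+0+0+0+0+0+0+0+0 mod 2 = 1
  c[6] = d·G[:,6] = (01100110110011010010101110)·(00010000000000000000000000) mod 2 = 0+0+0+0+0+0+0+0+0+0+0+0+0+0+0+0+0+0+0+0+0+0+0+0+0+0 mod 2 = 0
  c[7] = d·G[:,7] = (01100110110011010010101110)·(00001111111000000011111111) mod 2 = 0+0+0+0+0+1+1+0+1+1+0+0+0+0+0+0+0+0+1+0+1+0+1+1+1+0 mod 2 = 1
  c[8] = d·G[:,8] = (01100110110011010010101110)·(00001000000000000000000000) mod 2 = 0+0+0+0+0+0+0+0+0+0+0+0+0+0+0+0+0+0+0+0+0+0+0+0+0+0 mod 2 = 0
  c[9] = d·G[:,9] = (01100110110011010010101110)·(00000100000000000000000000) mod 2 = 0+0+0+0+0+1+0+0+0+0+0+0+0+0+0+0+0+0+0+0+0+0+0+0+0+0 mod 2 = 1
  c[10] = d·G[:,10] = (01100110110011010010101110)·(00000010000000000000000000) mod 2 = 0+0+0+0+0+0+1+0+0+0+0+0+0+0+0+0+0+0+0+0+0+0+0+0+0+0 mod 2 = 1
  c[11] = d·G[:,11] = (01100110110011010010101110)·(00000001000000000000000000) mod 2 = 0+0+0+0+0+0+0+0+0+0+0+0+0+0+0+0+0+0+0+0+0+0+0+0+0+0 mod 2 = 0
  c[12] = d·G[:,12] = (01100110110011010010101110)·(00000000100000000000000000) mod 2 = 0+0+0+0+0+0+0+0+1+0+0+0+0+0+0+0+0+0+0+0+0+0+0+0+0+0 mod 2 = 1
  c[13] = d·G[:,13] = (01100110110011010010101110)·(00000000010000000000000000) mod 2 = 0+0+0+0+0+0+0+0+0+1+0+0+0+0+0+0+0+0+0+0+0+0+0+0+0+0 mod 2 = 1
  c[14] = d·G[:,14] = (01100110110011010010101110)·(00000000001000000000000000) mod 2 = 0+0+0+0+0+0+0+0+0+0+0+0+0+0+0+0+0+0+0+0+0+0+0+0+0+0 mod 2 = 0
  c[15] = d·G[:,15] = (01100110110011010010101110)·(00000000000111111111111111) mod 2 = 0+0+0+0+0+0+0+0+0+0+0+0+1+1+0+1+0+0+1+0+1+0+1+1+1+0 mod 2 = 0
  c[16] = d·G[:,16] = (01100110110011010010101110)·(00000000000100000000000000) mod 2 = 0+0+0+0+0+0+0+0+0+0+0+0+0+0+0+0+0+0+0+0+0+0+0+0+0+0 mod 2 = 0
  c[17] = d·G[:,17] = (01100110110011010010101110)·(00000000000010000000000000) mod 2 = 0+0+0+0+0+0+0+0+0+0+0+0+1+0+0+0+0+0+0+0+0+0+0+0+0+0 mod 2 = 1
  c[18] = d·G[:,18] = (01100110110011010010101110)·(00000000000001000000000000) mod 2 = 0+0+0+0+0+0+0+0+0+0+0+0+0+1+0+0+0+0+0+0+0+0+0+0+0+0 mod 2 = 1
  c[19] = d·G[:,19] = (01100110110011010010101110)·(00000000000000100000000000) mod 2 = 0+0+0+0+0+0+0+0+0+0+0+0+0+0+0+0+0+0+0+0+0+0+0+0+0+0 mod 2 = 0
  c[20] = d·G[:,20] = (01100110110011010010101110)·(00000000000000010000000000) mod 2 = 0+0+0+0+0+0+0+0+0+0+0+0+0+0+0+1+0+0+0+0+0+0+0+0+0+0 mod 2 = 1
  c[21] = d·G[:,21] = (01100110110011010010101110)·(00000000000000001000000000) mod 2 = 0+0+0+0+0+0+0+0+0+0+0+0+0+0+0+0+0+0+0+0+0+0+0+0+0+0 mod 2 = 0
  c[22] = d·G[:,22] = (01100110110011010010101110)·(00000000000000000100000000) mod 2 = 0+0+0+0+0+0+0+0+0+0+0+0+0+0+0+0+0+0+0+0+0+0+0+0+0+0 mod 2 = 0
  c[23] = d·G[:,23] = (01100110110011010010101110)·(00000000000000000010000000) mod 2 = 0+0+0+0+0+0+0+0+0+0+0+0+0+0+0+0+0+0+1+0+0+0+0+0+0+0 mod 2 = 1
  c[24] = d·G[:,24] = (01100110110011010010101110)·(00000000000000000001000000) mod 2 = 0+0+0+0+0+0+0+0+0+0+0+0+0+0+0+0+0+0+0+0+0+0+0+0+0+0 mod 2 = 0
  c[25] = d·G[:,25] = (01100110110011010010101110)·(00000000000000000000100000) mod 2 = 0+0+0+0+0+0+0+0+0+0+0+0+0+0+0+0+0+0+0+0+1+0+0+0+0+0 mod 2 = 1
  c[26] = d·G[:,26] = (01100110110011010010101110)·(00000000000000000000010000) mod 2 = 0+0+0+0+0+0+0+0+0+0+0+0+0+0+0+0+0+0+0+0+0+0+0+0+0+0 mod 2 = 0
  c[27] = d·G[:,27] = (01100110110011010010101110)·(00000000000000000000001000) mod 2 = 0+0+0+0+0+0+0+0+0+0+0+0+0+0+0+0+0+0+0+0+0+0+1+0+0+0 mod 2 = 1
  c[28] = d·G[:,28] = (01100110110011010010101110)·(00000000000000000000000100) mod 2 = 0+0+0+0+0+0+0+0+0+0+0+0+0+0+0+0+0+0+0+0+0+0+0+1+0+0 mod 2 = 1
  c[29] = d·G[:,29] = (01100110110011010010101110)·(00000000000000000000000010) mod 2 = 0+0+0+0+0+0+0+0+0+0+0+0+0+0+0+0+0+0+0+0+0+0+0+0+1+0 mod 2 = 1
  c[30] = d·G[:,30] = (01100110110011010010101110)·(00000000000000000000000001) mod 2 = 0+0+0+0+0+0+0+0+0+0+0+0+0+0+0+0+0+0+0+0+0+0+0+0+0+0 mod 2 = 0
Codeword = 0000110101101100011010010101110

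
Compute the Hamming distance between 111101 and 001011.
XOR = 110110, count of 1s = 4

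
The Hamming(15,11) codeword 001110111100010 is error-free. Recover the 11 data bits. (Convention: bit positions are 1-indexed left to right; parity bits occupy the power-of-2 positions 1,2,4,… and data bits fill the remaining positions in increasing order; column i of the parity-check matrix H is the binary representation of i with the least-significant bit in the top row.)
Parity bits occupy power-of-2 positions; data bits are at positions {3,5,6,7,9,10,11,12,13,14,15} (1-indexed).
Extract: c[3]=1 c[5]=1 c[6]=0 c[7]=1 c[9]=1 c[10]=1 c[11]=0 c[12]=0 c[13]=0 c[14]=1 c[15]=0
Data = 11011100010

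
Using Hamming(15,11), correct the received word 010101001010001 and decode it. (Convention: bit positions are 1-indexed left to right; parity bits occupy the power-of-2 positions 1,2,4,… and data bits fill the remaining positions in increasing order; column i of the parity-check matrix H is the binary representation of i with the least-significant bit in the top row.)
Syndrome s = H · r^T (mod 2), r = 010101001010001:
  s[0] = (101010101010101)·(010101001010001) mod 2 = 0+0+0+0+0+0+0+0+1+0+1+0+0+0+1 mod 2 = 1
  s[1] = (011001100110011)·(010101001010001) mod 2 = 0+1+0+0+0+1+0+0+0+0+1+0+0+0+1 mod 2 = 0
  s[2] = (000111100001111)·(010101001010001) mod 2 = 0+0+0+1+0+1+0+0+0+0+0+0+0+0+1 mod 2 = 1
  s[3] = (000000011111111)·(010101001010001) mod 2 = 0+0+0+0+0+0+0+0+1+0+1+0+0+0+1 mod 2 = 1
Syndrome = 1011
Column 13 of H equals this syndrome → error at bit 13 (1-indexed).
Flip bit 13: 010101001010001 → 010101001010101
Extract data bits at positions {3,5,6,7,9,10,11,12,13,14,15}: 00101010101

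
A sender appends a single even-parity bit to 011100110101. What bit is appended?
Sum of data bits: 0+1+1+1+0+0+1+1+0+1+0+1 = 7.
7 mod 2 = 1, so parity bit = 1.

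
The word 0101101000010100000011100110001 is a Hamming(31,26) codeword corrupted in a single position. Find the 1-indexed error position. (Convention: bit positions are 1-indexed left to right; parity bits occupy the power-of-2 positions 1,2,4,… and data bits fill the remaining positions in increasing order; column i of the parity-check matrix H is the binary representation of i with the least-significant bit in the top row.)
Syndrome s = H · r^T (mod 2), r = 0101101000010100000011100110001:
  s[0] = (1010101010101010101010101010101)·(0101101000010100000011100110001) mod 2 = 0+0+0+0+1+0+1+0+0+0+0+0+0+0+0+0+0+0+0+0+1+0+1+0+0+0+1+0+0+0+1 mod 2 = 0
  s[1] = (0110011001100110011001100110011)·(0101101000010100000011100110001) mod 2 = 0+1+0+0+0+0+1+0+0+0+0+0+0+1+0+0+0+0+0+0+0+1+1+0+0+1+1+0+0+0+1 mod 2 = 0
  s[2] = (0001111000011110000111100001111)·(0101101000010100000011100110001) mod 2 = 0+0+0+1+1+0+1+0+0+0+0+1+0+1+0+0+0+0+0+0+1+1+1+0+0+0+0+0+0+0+1 mod 2 = 1
  s[3] = (0000000111111110000000011111111)·(0101101000010100000011100110001) mod 2 = 0+0+0+0+0+0+0+0+0+0+0+1+0+1+0+0+0+0+0+0+0+0+0+0+0+1+1+0+0+0+1 mod 2 = 1
  s[4] = (0000000000000001111111111111111)·(0101101000010100000011100110001) mod 2 = 0+0+0+0+0+0+0+0+0+0+0+0+0+0+0+0+0+0+0+0+1+1+1+0+0+1+1+0+0+0+1 mod 2 = 0
Syndrome = 00110
Column i of H is the binary representation of i, so the syndrome is the binary index of the flipped bit.
Read s = 00110 with s[0] as LSB: 0·2^0 + 0·2^1 + 1·2^2 + 1·2^3 + 0·2^4 = 12.
Error is at bit position 12.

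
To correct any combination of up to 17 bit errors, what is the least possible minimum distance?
Correcting t errors requires d_min ≥ 2t + 1 = 2·17 + 1 = 35.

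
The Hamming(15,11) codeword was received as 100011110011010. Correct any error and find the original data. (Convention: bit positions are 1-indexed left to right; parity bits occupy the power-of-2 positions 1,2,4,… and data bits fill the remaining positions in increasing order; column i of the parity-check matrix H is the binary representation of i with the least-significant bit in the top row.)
Syndrome s = H · r^T (mod 2), r = 100011110011010:
  s[0] = (101010101010101)·(100011110011010) mod 2 = 1+0+0+0+1+0+1+0+0+0+1+0+0+0+0 mod 2 = 0
  s[1] = (011001100110011)·(100011110011010) mod 2 = 0+0+0+0+0+1+1+0+0+0+1+0+0+1+0 mod 2 = 0
  s[2] = (000111100001111)·(100011110011010) mod 2 = 0+0+0+0+1+1+1+0+0+0+0+1+0+1+0 mod 2 = 1
  s[3] = (000000011111111)·(100011110011010) mod 2 = 0+0+0+0+0+0+0+1+0+0+1+1+0+1+0 mod 2 = 0
Syndrome = 0010
Column 4 of H equals this syndrome → error at bit 4 (1-indexed).
Flip bit 4: 100011110011010 → 100111110011010
Extract data bits at positions {3,5,6,7,9,10,11,12,13,14,15}: 01110011010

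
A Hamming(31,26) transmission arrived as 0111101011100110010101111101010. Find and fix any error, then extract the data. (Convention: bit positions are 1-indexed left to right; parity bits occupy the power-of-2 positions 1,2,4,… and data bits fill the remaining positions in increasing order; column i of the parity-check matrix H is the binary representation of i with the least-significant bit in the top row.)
Syndrome s = H · r^T (mod 2), r = 0111101011100110010101111101010:
  s[0] = (1010101010101010101010101010101)·(0111101011100110010101111101010) mod 2 = 0+0+1+0+1+0+1+0+1+0+1+0+0+0+1+0+0+0+0+0+0+0+1+0+1+0+0+0+0+0+0 mod 2 = 0
  s[1] = (0110011001100110011001100110011)·(0111101011100110010101111101010) mod 2 = 0+1+1+0+0+0+1+0+0+1+1+0+0+1+1+0+0+1+0+0+0+1+1+0+0+1+0+0+0+1+0 mod 2 = 0
  s[2] = (0001111000011110000111100001111)·(0111101011100110010101111101010) mod 2 = 0+0+0+1+1+0+1+0+0+0+0+0+0+1+1+0+0+0+0+1+0+1+1+0+0+0+0+1+0+1+0 mod 2 = 0
  s[3] = (0000000111111110000000011111111)·(0111101011100110010101111101010) mod 2 = 0+0+0+0+0+0+0+0+1+1+1+0+0+1+1+0+0+0+0+0+0+0+0+1+1+1+0+1+0+1+0 mod 2 = 0
  s[4] = (0000000000000001111111111111111)·(0111101011100110010101111101010) mod 2 = 0+0+0+0+0+0+0+0+0+0+0+0+0+0+0+0+0+1+0+1+0+1+1+1+1+1+0+1+0+1+0 mod 2 = 1
Syndrome = 00001
Column 16 of H equals this syndrome → error at bit 16 (1-indexed).
Flip bit 16: 0111101011100110010101111101010 → 0111101011100111010101111101010
Extract data bits at positions {3,5,6,7,9,10,11,12,13,14,15,17,18,19,20,21,22,23,24,25,26,27,28,29,30,31}: 11011110011010101111101010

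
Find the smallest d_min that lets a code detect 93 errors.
Detecting e errors requires d_min ≥ e + 1 = 93 + 1 = 94.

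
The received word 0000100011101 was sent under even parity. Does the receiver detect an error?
Sum of received bits: 0+0+0+0+1+0+0+0+1+1+1+0+1 = 5; 5 mod 2 = 1. Result is 1 ≠ 0 → error detected.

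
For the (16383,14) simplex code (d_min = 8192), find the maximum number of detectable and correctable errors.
Detection only: up to d_min − 1 = 8191 errors.
Correction: up to ⌊(d_min − 1)/2⌋ = ⌊8191/2⌋ = 4095 errors.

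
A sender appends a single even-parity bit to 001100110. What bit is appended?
Sum of data bits: 0+0+1+1+0+0+1+1+0 = 4.
4 mod 2 = 0, so parity bit = 0.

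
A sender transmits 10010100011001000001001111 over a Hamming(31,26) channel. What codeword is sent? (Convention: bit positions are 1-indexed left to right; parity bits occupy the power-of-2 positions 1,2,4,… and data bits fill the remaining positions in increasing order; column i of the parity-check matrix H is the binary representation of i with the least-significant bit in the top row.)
Codeword c = d · G (mod 2), d = 10010100011001000001001111:
  c[0] = d·G[:,0] = (10010100011001000001001111)·(11011010101101010101010101) mod 2 = 1+0+0+1+0+0+0+0+0+0+1+0+0+1+0+0+0+0+0+1+0+0+0+1+0+1 mod 2 = 1
  c[1] = d·G[:,1] = (10010100011001000001001111)·(10110110011011001100110011) mod 2 = 1+0+0+1+0+1+0+0+0+1+1+0+0+1+0+0+0+0+0+0+0+0+0+0+1+1 mod 2 = 0
  c[2] = d·G[:,2] = (10010100011001000001001111)·(10000000000000000000000000) mod 2 = 1+0+0+0+0+0+0+0+0+0+0+0+0+0+0+0+0+0+0+0+0+0+0+0+0+0 mod 2 = 1
  c[3] = d·G[:,3] = (10010100011001000001001111)·(01110001111000111100001111) mod 2 = 0+0+0+1+0+0+0+0+0+1+1+0+0+0+0+0+0+0+0+0+0+0+1+1+1+1 mod 2 = 1
  c[4] = d·G[:,4] = (10010100011001000001001111)·(01000000000000000000000000) mod 2 = 0+0+0+0+0+0+0+0+0+0+0+0+0+0+0+0+0+0+0+0+0+0+0+0+0+0 mod 2 = 0
  c[5] = d·G[:,5] = (10010100011001000001001111)·(00100000000000000000000000) mod 2 = 0+0+0+0+0+0+0+0+0+0+0+0+0+0+0+0+0+0+0+0+0+0+0+0+0+0 mod 2 = 0
  c[6] = d·G[:,6] = (10010100011001000001001111)·(00010000000000000000000000) mod 2 = 0+0+0+1+0+0+0+0+0+0+0+0+0+0+0+0+0+0+0+0+0+0+0+0+0+0 mod 2 = 1
  c[7] = d·G[:,7] = (10010100011001000001001111)·(00001111111000000011111111) mod 2 = 0+0+0+0+0+1+0+0+0+1+1+0+0+0+0+0+0+0+0+1+0+0+1+1+1+1 mod 2 = 0
  c[8] = d·G[:,8] = (10010100011001000001001111)·(00001000000000000000000000) mod 2 = 0+0+0+0+0+0+0+0+0+0+0+0+0+0+0+0+0+0+0+0+0+0+0+0+0+0 mod 2 = 0
  c[9] = d·G[:,9] = (10010100011001000001001111)·(00000100000000000000000000) mod 2 = 0+0+0+0+0+1+0+0+0+0+0+0+0+0+0+0+0+0+0+0+0+0+0+0+0+0 mod 2 = 1
  c[10] = d·G[:,10] = (10010100011001000001001111)·(00000010000000000000000000) mod 2 = 0+0+0+0+0+0+0+0+0+0+0+0+0+0+0+0+0+0+0+0+0+0+0+0+0+0 mod 2 = 0
  c[11] = d·G[:,11] = (10010100011001000001001111)·(00000001000000000000000000) mod 2 = 0+0+0+0+0+0+0+0+0+0+0+0+0+0+0+0+0+0+0+0+0+0+0+0+0+0 mod 2 = 0
  c[12] = d·G[:,12] = (10010100011001000001001111)·(00000000100000000000000000) mod 2 = 0+0+0+0+0+0+0+0+0+0+0+0+0+0+0+0+0+0+0+0+0+0+0+0+0+0 mod 2 = 0
  c[13] = d·G[:,13] = (10010100011001000001001111)·(00000000010000000000000000) mod 2 = 0+0+0+0+0+0+0+0+0+1+0+0+0+0+0+0+0+0+0+0+0+0+0+0+0+0 mod 2 = 1
  c[14] = d·G[:,14] = (10010100011001000001001111)·(00000000001000000000000000) mod 2 = 0+0+0+0+0+0+0+0+0+0+1+0+0+0+0+0+0+0+0+0+0+0+0+0+0+0 mod 2 = 1
  c[15] = d·G[:,15] = (10010100011001000001001111)·(00000000000111111111111111) mod 2 = 0+0+0+0+0+0+0+0+0+0+0+0+0+1+0+0+0+0+0+1+0+0+1+1+1+1 mod 2 = 0
  c[16] = d·G[:,16] = (10010100011001000001001111)·(00000000000100000000000000) mod 2 = 0+0+0+0+0+0+0+0+0+0+0+0+0+0+0+0+0+0+0+0+0+0+0+0+0+0 mod 2 = 0
  c[17] = d·G[:,17] = (10010100011001000001001111)·(00000000000010000000000000) mod 2 = 0+0+0+0+0+0+0+0+0+0+0+0+0+0+0+0+0+0+0+0+0+0+0+0+0+0 mod 2 = 0
  c[18] = d·G[:,18] = (10010100011001000001001111)·(00000000000001000000000000) mod 2 = 0+0+0+0+0+0+0+0+0+0+0+0+0+1+0+0+0+0+0+0+0+0+0+0+0+0 mod 2 = 1
  c[19] = d·G[:,19] = (10010100011001000001001111)·(00000000000000100000000000) mod 2 = 0+0+0+0+0+0+0+0+0+0+0+0+0+0+0+0+0+0+0+0+0+0+0+0+0+0 mod 2 = 0
  c[20] = d·G[:,20] = (10010100011001000001001111)·(00000000000000010000000000) mod 2 = 0+0+0+0+0+0+0+0+0+0+0+0+0+0+0+0+0+0+0+0+0+0+0+0+0+0 mod 2 = 0
  c[21] = d·G[:,21] = (10010100011001000001001111)·(00000000000000001000000000) mod 2 = 0+0+0+0+0+0+0+0+0+0+0+0+0+0+0+0+0+0+0+0+0+0+0+0+0+0 mod 2 = 0
  c[22] = d·G[:,22] = (10010100011001000001001111)·(00000000000000000100000000) mod 2 = 0+0+0+0+0+0+0+0+0+0+0+0+0+0+0+0+0+0+0+0+0+0+0+0+0+0 mod 2 = 0
  c[23] = d·G[:,23] = (10010100011001000001001111)·(00000000000000000010000000) mod 2 = 0+0+0+0+0+0+0+0+0+0+0+0+0+0+0+0+0+0+0+0+0+0+0+0+0+0 mod 2 = 0
  c[24] = d·G[:,24] = (10010100011001000001001111)·(00000000000000000001000000) mod 2 = 0+0+0+0+0+0+0+0+0+0+0+0+0+0+0+0+0+0+0+1+0+0+0+0+0+0 mod 2 = 1
  c[25] = d·G[:,25] = (10010100011001000001001111)·(00000000000000000000100000) mod 2 = 0+0+0+0+0+0+0+0+0+0+0+0+0+0+0+0+0+0+0+0+0+0+0+0+0+0 mod 2 = 0
  c[26] = d·G[:,26] = (10010100011001000001001111)·(00000000000000000000010000) mod 2 = 0+0+0+0+0+0+0+0+0+0+0+0+0+0+0+0+0+0+0+0+0+0+0+0+0+0 mod 2 = 0
  c[27] = d·G[:,27] = (10010100011001000001001111)·(00000000000000000000001000) mod 2 = 0+0+0+0+0+0+0+0+0+0+0+0+0+0+0+0+0+0+0+0+0+0+1+0+0+0 mod 2 = 1
  c[28] = d·G[:,28] = (10010100011001000001001111)·(00000000000000000000000100) mod 2 = 0+0+0+0+0+0+0+0+0+0+0+0+0+0+0+0+0+0+0+0+0+0+0+1+0+0 mod 2 = 1
  c[29] = d·G[:,29] = (10010100011001000001001111)·(00000000000000000000000010) mod 2 = 0+0+0+0+0+0+0+0+0+0+0+0+0+0+0+0+0+0+0+0+0+0+0+0+1+0 mod 2 = 1
  c[30] = d·G[:,30] = (10010100011001000001001111)·(00000000000000000000000001) mod 2 = 0+0+0+0+0+0+0+0+0+0+0+0+0+0+0+0+0+0+0+0+0+0+0+0+0+1 mod 2 = 1
Codeword = 1011001001000110001000001001111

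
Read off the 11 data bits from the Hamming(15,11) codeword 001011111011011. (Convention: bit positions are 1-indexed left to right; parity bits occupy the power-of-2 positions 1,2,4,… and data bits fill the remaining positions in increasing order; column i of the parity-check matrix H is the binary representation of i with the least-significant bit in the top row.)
Parity bits occupy power-of-2 positions; data bits are at positions {3,5,6,7,9,10,11,12,13,14,15} (1-indexed).
Extract: c[3]=1 c[5]=1 c[6]=1 c[7]=1 c[9]=1 c[10]=0 c[11]=1 c[12]=1 c[13]=0 c[14]=1 c[15]=1
Data = 11111011011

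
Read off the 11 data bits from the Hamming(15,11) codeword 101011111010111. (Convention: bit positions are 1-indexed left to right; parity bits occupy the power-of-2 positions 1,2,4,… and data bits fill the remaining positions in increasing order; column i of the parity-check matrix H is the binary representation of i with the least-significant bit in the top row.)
Parity bits occupy power-of-2 positions; data bits are at positions {3,5,6,7,9,10,11,12,13,14,15} (1-indexed).
Extract: c[3]=1 c[5]=1 c[6]=1 c[7]=1 c[9]=1 c[10]=0 c[11]=1 c[12]=0 c[13]=1 c[14]=1 c[15]=1
Data = 11111010111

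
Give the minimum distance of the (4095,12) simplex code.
d_min = 2048 (every nonzero codeword of the simplex code S_12 has weight 2^(r−1) = 2048).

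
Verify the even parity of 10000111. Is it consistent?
Sum of all bits: 1+0+0+0+0+1+1+1 = 4; 4 mod 2 = 0. Result is 0 → valid parity.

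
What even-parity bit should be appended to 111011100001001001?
Sum of data bits: 1+1+1+0+1+1+1+0+0+0+0+1+0+0+1+0+0+1 = 9.
9 mod 2 = 1, so parity bit = 1.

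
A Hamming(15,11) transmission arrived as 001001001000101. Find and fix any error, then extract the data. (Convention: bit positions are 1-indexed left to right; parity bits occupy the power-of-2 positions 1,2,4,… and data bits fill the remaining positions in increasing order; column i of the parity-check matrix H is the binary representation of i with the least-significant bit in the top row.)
Syndrome s = H · r^T (mod 2), r = 001001001000101:
  s[0] = (101010101010101)·(001001001000101) mod 2 = 0+0+1+0+0+0+0+0+1+0+0+0+1+0+1 mod 2 = 0
  s[1] = (011001100110011)·(001001001000101) mod 2 = 0+0+1+0+0+1+0+0+0+0+0+0+0+0+1 mod 2 = 1
  s[2] = (000111100001111)·(001001001000101) mod 2 = 0+0+0+0+0+1+0+0+0+0+0+0+1+0+1 mod 2 = 1
  s[3] = (000000011111111)·(001001001000101) mod 2 = 0+0+0+0+0+0+0+0+1+0+0+0+1+0+1 mod 2 = 1
Syndrome = 0111
Column 14 of H equals this syndrome → error at bit 14 (1-indexed).
Flip bit 14: 001001001000101 → 001001001000111
Extract data bits at positions {3,5,6,7,9,10,11,12,13,14,15}: 10101000111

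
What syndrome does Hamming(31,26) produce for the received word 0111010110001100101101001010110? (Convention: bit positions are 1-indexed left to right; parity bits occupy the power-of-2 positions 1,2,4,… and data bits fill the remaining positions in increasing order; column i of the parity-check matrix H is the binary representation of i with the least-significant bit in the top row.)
Syndrome s = H · r^T (mod 2), r = 0111010110001100101101001010110:
  s[0] = (1010101010101010101010101010101)·(0111010110001100101101001010110) mod 2 = 0+0+1+0+0+0+0+0+1+0+0+0+1+0+0+0+1+0+1+0+0+0+0+0+1+0+1+0+1+0+0 mod 2 = 0
  s[1] = (0110011001100110011001100110011)·(0111010110001100101101001010110) mod 2 = 0+1+1+0+0+1+0+0+0+0+0+0+0+1+0+0+0+0+1+0+0+1+0+0+0+0+1+0+0+1+0 mod 2 = 0
  s[2] = (0001111000011110000111100001111)·(0111010110001100101101001010110) mod 2 = 0+0+0+1+0+1+0+0+0+0+0+0+1+1+0+0+0+0+0+1+0+1+0+0+0+0+0+0+1+1+0 mod 2 = 0
  s[3] = (0000000111111110000000011111111)·(0111010110001100101101001010110) mod 2 = 0+0+0+0+0+0+0+1+1+0+0+0+1+1+0+0+0+0+0+0+0+0+0+0+1+0+1+0+1+1+0 mod 2 = 0
  s[4] = (0000000000000001111111111111111)·(0111010110001100101101001010110) mod 2 = 0+0+0+0+0+0+0+0+0+0+0+0+0+0+0+0+1+0+1+1+0+1+0+0+1+0+1+0+1+1+0 mod 2 = 0
Syndrome = 00000
s = 0: no error detected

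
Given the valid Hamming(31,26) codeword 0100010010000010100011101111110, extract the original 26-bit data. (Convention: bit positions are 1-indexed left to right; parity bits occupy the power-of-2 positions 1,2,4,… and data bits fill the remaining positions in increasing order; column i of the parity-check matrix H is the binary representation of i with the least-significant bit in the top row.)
Parity bits occupy power-of-2 positions; data bits are at positions {3,5,6,7,9,10,11,12,13,14,15,17,18,19,20,21,22,23,24,25,26,27,28,29,30,31} (1-indexed).
Extract: c[3]=0 c[5]=0 c[6]=1 c[7]=0 c[9]=1 c[10]=0 c[11]=0 c[12]=0 c[13]=0 c[14]=0 c[15]=1 c[17]=1 c[18]=0 c[19]=0 c[20]=0 c[21]=1 c[22]=1 c[23]=1 c[24]=0 c[25]=1 c[26]=1 c[27]=1 c[28]=1 c[29]=1 c[30]=1 c[31]=0
Data = 00101000001100011101111110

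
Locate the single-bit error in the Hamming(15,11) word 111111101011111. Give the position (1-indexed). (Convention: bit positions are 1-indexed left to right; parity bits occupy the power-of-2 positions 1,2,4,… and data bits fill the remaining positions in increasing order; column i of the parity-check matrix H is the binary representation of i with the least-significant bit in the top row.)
Syndrome s = H · r^T (mod 2), r = 111111101011111:
  s[0] = (101010101010101)·(111111101011111) mod 2 = 1+0+1+0+1+0+1+0+1+0+1+0+1+0+1 mod 2 = 0
  s[1] = (011001100110011)·(111111101011111) mod 2 = 0+1+1+0+0+1+1+0+0+0+1+0+0+1+1 mod 2 = 1
  s[2] = (000111100001111)·(111111101011111) mod 2 = 0+0+0+1+1+1+1+0+0+0+0+1+1+1+1 mod 2 = 0
  s[3] = (000000011111111)·(111111101011111) mod 2 = 0+0+0+0+0+0+0+0+1+0+1+1+1+1+1 mod 2 = 0
Syndrome = 0100
Column i of H is the binary representation of i, so the syndrome is the binary index of the flipped bit.
Read s = 0100 with s[0] as LSB: 0·2^0 + 1·2^1 + 0·2^2 + 0·2^3 = 2.
Error is at bit position 2.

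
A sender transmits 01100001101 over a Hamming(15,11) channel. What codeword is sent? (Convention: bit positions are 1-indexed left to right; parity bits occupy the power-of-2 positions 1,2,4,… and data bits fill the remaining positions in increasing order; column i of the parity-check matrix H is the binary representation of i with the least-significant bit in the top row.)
Codeword c = d · G (mod 2), d = 01100001101:
  c[0] = d·G[:,0] = (01100001101)·(11011010101) mod 2 = 0+1+0+0+0+0+0+0+1+0+1 mod 2 = 1
  c[1] = d·G[:,1] = (01100001101)·(10110110011) mod 2 = 0+0+1+0+0+0+0+0+0+0+1 mod 2 = 0
  c[2] = d·G[:,2] = (01100001101)·(10000000000) mod 2 = 0+0+0+0+0+0+0+0+0+0+0 mod 2 = 0
  c[3] = d·G[:,3] = (01100001101)·(01110001111) mod 2 = 0+1+1+0+0+0+0+1+1+0+1 mod 2 = 1
  c[4] = d·G[:,4] = (01100001101)·(01000000000) mod 2 = 0+1+0+0+0+0+0+0+0+0+0 mod 2 = 1
  c[5] = d·G[:,5] = (01100001101)·(00100000000) mod 2 = 0+0+1+0+0+0+0+0+0+0+0 mod 2 = 1
  c[6] = d·G[:,6] = (01100001101)·(00010000000) mod 2 = 0+0+0+0+0+0+0+0+0+0+0 mod 2 = 0
  c[7] = d·G[:,7] = (01100001101)·(00001111111) mod 2 = 0+0+0+0+0+0+0+1+1+0+1 mod 2 = 1
  c[8] = d·G[:,8] = (01100001101)·(00001000000) mod 2 = 0+0+0+0+0+0+0+0+0+0+0 mod 2 = 0
  c[9] = d·G[:,9] = (01100001101)·(00000100000) mod 2 = 0+0+0+0+0+0+0+0+0+0+0 mod 2 = 0
  c[10] = d·G[:,10] = (01100001101)·(00000010000) mod 2 = 0+0+0+0+0+0+0+0+0+0+0 mod 2 = 0
  c[11] = d·G[:,11] = (01100001101)·(00000001000) mod 2 = 0+0+0+0+0+0+0+1+0+0+0 mod 2 = 1
  c[12] = d·G[:,12] = (01100001101)·(00000000100) mod 2 = 0+0+0+0+0+0+0+0+1+0+0 mod 2 = 1
  c[13] = d·G[:,13] = (01100001101)·(00000000010) mod 2 = 0+0+0+0+0+0+0+0+0+0+0 mod 2 = 0
  c[14] = d·G[:,14] = (01100001101)·(00000000001) mod 2 = 0+0+0+0+0+0+0+0+0+0+1 mod 2 = 1
Codeword = 100111010001101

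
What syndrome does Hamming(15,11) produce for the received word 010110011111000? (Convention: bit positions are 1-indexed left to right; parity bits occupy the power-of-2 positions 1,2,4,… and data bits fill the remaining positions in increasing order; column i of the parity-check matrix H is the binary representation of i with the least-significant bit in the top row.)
Syndrome s = H · r^T (mod 2), r = 010110011111000:
  s[0] = (101010101010101)·(010110011111000) mod 2 = 0+0+0+0+1+0+0+0+1+0+1+0+0+0+0 mod 2 = 1
  s[1] = (011001100110011)·(010110011111000) mod 2 = 0+1+0+0+0+0+0+0+0+1+1+0+0+0+0 mod 2 = 1
  s[2] = (000111100001111)·(010110011111000) mod 2 = 0+0+0+1+1+0+0+0+0+0+0+1+0+0+0 mod 2 = 1
  s[3] = (000000011111111)·(010110011111000) mod 2 = 0+0+0+0+0+0+0+1+1+1+1+1+0+0+0 mod 2 = 1
Syndrome = 1111
Non-zero syndrome: error at position 15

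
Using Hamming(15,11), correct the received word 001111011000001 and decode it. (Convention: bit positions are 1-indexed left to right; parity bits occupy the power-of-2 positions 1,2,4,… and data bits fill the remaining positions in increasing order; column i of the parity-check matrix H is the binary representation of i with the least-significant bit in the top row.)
Syndrome s = H · r^T (mod 2), r = 001111011000001:
  s[0] = (101010101010101)·(001111011000001) mod 2 = 0+0+1+0+1+0+0+0+1+0+0+0+0+0+1 mod 2 = 0
  s[1] = (011001100110011)·(001111011000001) mod 2 = 0+0+1+0+0+1+0+0+0+0+0+0+0+0+1 mod 2 = 1
  s[2] = (000111100001111)·(001111011000001) mod 2 = 0+0+0+1+1+1+0+0+0+0+0+0+0+0+1 mod 2 = 0
  s[3] = (000000011111111)·(001111011000001) mod 2 = 0+0+0+0+0+0+0+1+1+0+0+0+0+0+1 mod 2 = 1
Syndrome = 0101
Column 10 of H equals this syndrome → error at bit 10 (1-indexed).
Flip bit 10: 001111011000001 → 001111011100001
Extract data bits at positions {3,5,6,7,9,10,11,12,13,14,15}: 11101100001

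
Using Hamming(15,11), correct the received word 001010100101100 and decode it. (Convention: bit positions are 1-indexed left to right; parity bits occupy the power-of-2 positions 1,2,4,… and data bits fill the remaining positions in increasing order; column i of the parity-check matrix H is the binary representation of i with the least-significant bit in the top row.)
Syndrome s = H · r^T (mod 2), r = 001010100101100:
  s[0] = (101010101010101)·(001010100101100) mod 2 = 0+0+1+0+1+0+1+0+0+0+0+0+1+0+0 mod 2 = 0
  s[1] = (011001100110011)·(001010100101100) mod 2 = 0+0+1+0+0+0+1+0+0+1+0+0+0+0+0 mod 2 = 1
  s[2] = (000111100001111)·(001010100101100) mod 2 = 0+0+0+0+1+0+1+0+0+0+0+1+1+0+0 mod 2 = 0
  s[3] = (000000011111111)·(001010100101100) mod 2 = 0+0+0+0+0+0+0+0+0+1+0+1+1+0+0 mod 2 = 1
Syndrome = 0101
Column 10 of H equals this syndrome → error at bit 10 (1-indexed).
Flip bit 10: 001010100101100 → 001010100001100
Extract data bits at positions {3,5,6,7,9,10,11,12,13,14,15}: 11010001100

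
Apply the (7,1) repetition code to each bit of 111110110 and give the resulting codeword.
Repeat each bit 7× and concatenate:
1→1111111  1→1111111  1→1111111  1→1111111  1→1111111  0→0000000  1→1111111  1→1111111  0→0000000
Codeword = 111111111111111111111111111111111110000000111111111111110000000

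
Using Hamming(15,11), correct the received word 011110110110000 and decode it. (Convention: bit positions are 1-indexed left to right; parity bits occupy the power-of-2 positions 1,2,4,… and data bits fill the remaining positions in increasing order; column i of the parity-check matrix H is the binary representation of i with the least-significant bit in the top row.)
Syndrome s = H · r^T (mod 2), r = 011110110110000:
  s[0] = (101010101010101)·(011110110110000) mod 2 = 0+0+1+0+1+0+1+0+0+0+1+0+0+0+0 mod 2 = 0
  s[1] = (011001100110011)·(011110110110000) mod 2 = 0+1+1+0+0+0+1+0+0+1+1+0+0+0+0 mod 2 = 1
  s[2] = (000111100001111)·(011110110110000) mod 2 = 0+0+0+1+1+0+1+0+0+0+0+0+0+0+0 mod 2 = 1
  s[3] = (000000011111111)·(011110110110000) mod 2 = 0+0+0+0+0+0+0+1+0+1+1+0+0+0+0 mod 2 = 1
Syndrome = 0111
Column 14 of H equals this syndrome → error at bit 14 (1-indexed).
Flip bit 14: 011110110110000 → 011110110110010
Extract data bits at positions {3,5,6,7,9,10,11,12,13,14,15}: 11010110010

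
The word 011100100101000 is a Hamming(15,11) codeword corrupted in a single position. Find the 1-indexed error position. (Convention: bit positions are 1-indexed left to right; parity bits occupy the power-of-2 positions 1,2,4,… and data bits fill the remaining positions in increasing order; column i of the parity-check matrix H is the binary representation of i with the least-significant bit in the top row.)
Syndrome s = H · r^T (mod 2), r = 011100100101000:
  s[0] = (101010101010101)·(011100100101000) mod 2 = 0+0+1+0+0+0+1+0+0+0+0+0+0+0+0 mod 2 = 0
  s[1] = (011001100110011)·(011100100101000) mod 2 = 0+1+1+0+0+0+1+0+0+1+0+0+0+0+0 mod 2 = 0
  s[2] = (000111100001111)·(011100100101000) mod 2 = 0+0+0+1+0+0+1+0+0+0+0+1+0+0+0 mod 2 = 1
  s[3] = (000000011111111)·(011100100101000) mod 2 = 0+0+0+0+0+0+0+0+0+1+0+1+0+0+0 mod 2 = 0
Syndrome = 0010
Column i of H is the binary representation of i, so the syndrome is the binary index of the flipped bit.
Read s = 0010 with s[0] as LSB: 0·2^0 + 0·2^1 + 1·2^2 + 0·2^3 = 4.
Error is at bit position 4.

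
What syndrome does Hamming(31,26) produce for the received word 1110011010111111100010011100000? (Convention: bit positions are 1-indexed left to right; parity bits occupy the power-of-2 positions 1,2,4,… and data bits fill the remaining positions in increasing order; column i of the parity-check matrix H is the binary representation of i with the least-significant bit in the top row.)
Syndrome s = H · r^T (mod 2), r = 1110011010111111100010011100000:
  s[0] = (1010101010101010101010101010101)·(1110011010111111100010011100000) mod 2 = 1+0+1+0+0+0+1+0+1+0+1+0+1+0+1+0+1+0+0+0+1+0+0+0+1+0+0+0+0+0+0 mod 2 = 0
  s[1] = (0110011001100110011001100110011)·(1110011010111111100010011100000) mod 2 = 0+1+1+0+0+1+1+0+0+0+1+0+0+1+1+0+0+0+0+0+0+0+0+0+0+1+0+0+0+0+0 mod 2 = 0
  s[2] = (0001111000011110000111100001111)·(1110011010111111100010011100000) mod 2 = 0+0+0+0+0+1+1+0+0+0+0+1+1+1+1+0+0+0+0+0+1+0+0+0+0+0+0+0+0+0+0 mod 2 = 1
  s[3] = (0000000111111110000000011111111)·(1110011010111111100010011100000) mod 2 = 0+0+0+0+0+0+0+0+1+0+1+1+1+1+1+0+0+0+0+0+0+0+0+1+1+1+0+0+0+0+0 mod 2 = 1
  s[4] = (0000000000000001111111111111111)·(1110011010111111100010011100000) mod 2 = 0+0+0+0+0+0+0+0+0+0+0+0+0+0+0+1+1+0+0+0+1+0+0+1+1+1+0+0+0+0+0 mod 2 = 0
Syndrome = 00110
Non-zero syndrome: error at position 12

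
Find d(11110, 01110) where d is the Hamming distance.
XOR = 10000, count of 1s = 1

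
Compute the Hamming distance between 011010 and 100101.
XOR = 111111, count of 1s = 6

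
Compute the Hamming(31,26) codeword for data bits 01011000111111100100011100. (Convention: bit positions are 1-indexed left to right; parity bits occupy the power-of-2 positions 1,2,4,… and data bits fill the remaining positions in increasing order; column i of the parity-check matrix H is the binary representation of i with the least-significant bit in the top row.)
Codeword c = d · G (mod 2), d = 01011000111111100100011100:
  c[0] = d·G[:,0] = (01011000111111100100011100)·(11011010101101010101010101) mod 2 = 0+1+0+1+1+0+0+0+1+0+1+1+0+1+0+0+0+1+0+0+0+1+0+1+0+0 mod 2 = 0
  c[1] = d·G[:,1] = (01011000111111100100011100)·(10110110011011001100110011) mod 2 = 0+0+0+1+0+0+0+0+0+1+1+0+1+1+0+0+0+1+0+0+0+1+0+0+0+0 mod 2 = 1
  c[2] = d·G[:,2] = (01011000111111100100011100)·(10000000000000000000000000) mod 2 = 0+0+0+0+0+0+0+0+0+0+0+0+0+0+0+0+0+0+0+0+0+0+0+0+0+0 mod 2 = 0
  c[3] = d·G[:,3] = (01011000111111100100011100)·(01110001111000111100001111) mod 2 = 0+1+0+1+0+0+0+0+1+1+1+0+0+0+1+0+0+1+0+0+0+0+1+1+0+0 mod 2 = 1
  c[4] = d·G[:,4] = (01011000111111100100011100)·(01000000000000000000000000) mod 2 = 0+1+0+0+0+0+0+0+0+0+0+0+0+0+0+0+0+0+0+0+0+0+0+0+0+0 mod 2 = 1
  c[5] = d·G[:,5] = (01011000111111100100011100)·(00100000000000000000000000) mod 2 = 0+0+0+0+0+0+0+0+0+0+0+0+0+0+0+0+0+0+0+0+0+0+0+0+0+0 mod 2 = 0
  c[6] = d·G[:,6] = (01011000111111100100011100)·(00010000000000000000000000) mod 2 = 0+0+0+1+0+0+0+0+0+0+0+0+0+0+0+0+0+0+0+0+0+0+0+0+0+0 mod 2 = 1
  c[7] = d·G[:,7] = (01011000111111100100011100)·(00001111111000000011111111) mod 2 = 0+0+0+0+1+0+0+0+1+1+1+0+0+0+0+0+0+0+0+0+0+1+1+1+0+0 mod 2 = 1
  c[8] = d·G[:,8] = (01011000111111100100011100)·(00001000000000000000000000) mod 2 = 0+0+0+0+1+0+0+0+0+0+0+0+0+0+0+0+0+0+0+0+0+0+0+0+0+0 mod 2 = 1
  c[9] = d·G[:,9] = (01011000111111100100011100)·(00000100000000000000000000) mod 2 = 0+0+0+0+0+0+0+0+0+0+0+0+0+0+0+0+0+0+0+0+0+0+0+0+0+0 mod 2 = 0
  c[10] = d·G[:,10] = (01011000111111100100011100)·(00000010000000000000000000) mod 2 = 0+0+0+0+0+0+0+0+0+0+0+0+0+0+0+0+0+0+0+0+0+0+0+0+0+0 mod 2 = 0
  c[11] = d·G[:,11] = (01011000111111100100011100)·(00000001000000000000000000) mod 2 = 0+0+0+0+0+0+0+0+0+0+0+0+0+0+0+0+0+0+0+0+0+0+0+0+0+0 mod 2 = 0
  c[12] = d·G[:,12] = (01011000111111100100011100)·(00000000100000000000000000) mod 2 = 0+0+0+0+0+0+0+0+1+0+0+0+0+0+0+0+0+0+0+0+0+0+0+0+0+0 mod 2 = 1
  c[13] = d·G[:,13] = (01011000111111100100011100)·(00000000010000000000000000) mod 2 = 0+0+0+0+0+0+0+0+0+1+0+0+0+0+0+0+0+0+0+0+0+0+0+0+0+0 mod 2 = 1
  c[14] = d·G[:,14] = (01011000111111100100011100)·(00000000001000000000000000) mod 2 = 0+0+0+0+0+0+0+0+0+0+1+0+0+0+0+0+0+0+0+0+0+0+0+0+0+0 mod 2 = 1
  c[15] = d·G[:,15] = (01011000111111100100011100)·(00000000000111111111111111) mod 2 = 0+0+0+0+0+0+0+0+0+0+0+1+1+1+1+0+0+1+0+0+0+1+1+1+0+0 mod 2 = 0
  c[16] = d·G[:,16] = (01011000111111100100011100)·(00000000000100000000000000) mod 2 = 0+0+0+0+0+0+0+0+0+0+0+1+0+0+0+0+0+0+0+0+0+0+0+0+0+0 mod 2 = 1
  c[17] = d·G[:,17] = (01011000111111100100011100)·(00000000000010000000000000) mod 2 = 0+0+0+0+0+0+0+0+0+0+0+0+1+0+0+0+0+0+0+0+0+0+0+0+0+0 mod 2 = 1
  c[18] = d·G[:,18] = (01011000111111100100011100)·(00000000000001000000000000) mod 2 = 0+0+0+0+0+0+0+0+0+0+0+0+0+1+0+0+0+0+0+0+0+0+0+0+0+0 mod 2 = 1
  c[19] = d·G[:,19] = (01011000111111100100011100)·(00000000000000100000000000) mod 2 = 0+0+0+0+0+0+0+0+0+0+0+0+0+0+1+0+0+0+0+0+0+0+0+0+0+0 mod 2 = 1
  c[20] = d·G[:,20] = (01011000111111100100011100)·(00000000000000010000000000) mod 2 = 0+0+0+0+0+0+0+0+0+0+0+0+0+0+0+0+0+0+0+0+0+0+0+0+0+0 mod 2 = 0
  c[21] = d·G[:,21] = (01011000111111100100011100)·(00000000000000001000000000) mod 2 = 0+0+0+0+0+0+0+0+0+0+0+0+0+0+0+0+0+0+0+0+0+0+0+0+0+0 mod 2 = 0
  c[22] = d·G[:,22] = (01011000111111100100011100)·(00000000000000000100000000) mod 2 = 0+0+0+0+0+0+0+0+0+0+0+0+0+0+0+0+0+1+0+0+0+0+0+0+0+0 mod 2 = 1
  c[23] = d·G[:,23] = (01011000111111100100011100)·(00000000000000000010000000) mod 2 = 0+0+0+0+0+0+0+0+0+0+0+0+0+0+0+0+0+0+0+0+0+0+0+0+0+0 mod 2 = 0
  c[24] = d·G[:,24] = (01011000111111100100011100)·(00000000000000000001000000) mod 2 = 0+0+0+0+0+0+0+0+0+0+0+0+0+0+0+0+0+0+0+0+0+0+0+0+0+0 mod 2 = 0
  c[25] = d·G[:,25] = (01011000111111100100011100)·(00000000000000000000100000) mod 2 = 0+0+0+0+0+0+0+0+0+0+0+0+0+0+0+0+0+0+0+0+0+0+0+0+0+0 mod 2 = 0
  c[26] = d·G[:,26] = (01011000111111100100011100)·(00000000000000000000010000) mod 2 = 0+0+0+0+0+0+0+0+0+0+0+0+0+0+0+0+0+0+0+0+0+1+0+0+0+0 mod 2 = 1
  c[27] = d·G[:,27] = (01011000111111100100011100)·(00000000000000000000001000) mod 2 = 0+0+0+0+0+0+0+0+0+0+0+0+0+0+0+0+0+0+0+0+0+0+1+0+0+0 mod 2 = 1
  c[28] = d·G[:,28] = (01011000111111100100011100)·(00000000000000000000000100) mod 2 = 0+0+0+0+0+0+0+0+0+0+0+0+0+0+0+0+0+0+0+0+0+0+0+1+0+0 mod 2 = 1
  c[29] = d·G[:,29] = (01011000111111100100011100)·(00000000000000000000000010) mod 2 = 0+0+0+0+0+0+0+0+0+0+0+0+0+0+0+0+0+0+0+0+0+0+0+0+0+0 mod 2 = 0
  c[30] = d·G[:,30] = (01011000111111100100011100)·(00000000000000000000000001) mod 2 = 0+0+0+0+0+0+0+0+0+0+0+0+0+0+0+0+0+0+0+0+0+0+0+0+0+0 mod 2 = 0
Codeword = 0101101110001110111100100011100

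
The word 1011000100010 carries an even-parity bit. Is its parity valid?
Sum of all bits: 1+0+1+1+0+0+0+1+0+0+0+1+0 = 5; 5 mod 2 = 1. Result is 1 → parity error detected.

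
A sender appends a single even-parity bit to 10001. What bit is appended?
Sum of data bits: 1+0+0+0+1 = 2.
2 mod 2 = 0, so parity bit = 0.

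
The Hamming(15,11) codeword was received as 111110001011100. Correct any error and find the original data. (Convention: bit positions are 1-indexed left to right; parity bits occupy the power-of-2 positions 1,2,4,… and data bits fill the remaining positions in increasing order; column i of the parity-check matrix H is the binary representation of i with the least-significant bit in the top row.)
Syndrome s = H · r^T (mod 2), r = 111110001011100:
  s[0] = (101010101010101)·(111110001011100) mod 2 = 1+0+1+0+1+0+0+0+1+0+1+0+1+0+0 mod 2 = 0
  s[1] = (011001100110011)·(111110001011100) mod 2 = 0+1+1+0+0+0+0+0+0+0+1+0+0+0+0 mod 2 = 1
  s[2] = (000111100001111)·(111110001011100) mod 2 = 0+0+0+1+1+0+0+0+0+0+0+1+1+0+0 mod 2 = 0
  s[3] = (000000011111111)·(111110001011100) mod 2 = 0+0+0+0+0+0+0+0+1+0+1+1+1+0+0 mod 2 = 0
Syndrome = 0100
Column 2 of H equals this syndrome → error at bit 2 (1-indexed).
Flip bit 2: 111110001011100 → 101110001011100
Extract data bits at positions {3,5,6,7,9,10,11,12,13,14,15}: 11001011100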